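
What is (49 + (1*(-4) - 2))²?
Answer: 1849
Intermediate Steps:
(49 + (1*(-4) - 2))² = (49 + (-4 - 2))² = (49 - 6)² = 43² = 1849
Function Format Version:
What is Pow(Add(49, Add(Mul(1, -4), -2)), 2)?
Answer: 1849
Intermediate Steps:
Pow(Add(49, Add(Mul(1, -4), -2)), 2) = Pow(Add(49, Add(-4, -2)), 2) = Pow(Add(49, -6), 2) = Pow(43, 2) = 1849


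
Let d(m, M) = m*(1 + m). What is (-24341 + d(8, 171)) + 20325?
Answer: -3944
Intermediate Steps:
(-24341 + d(8, 171)) + 20325 = (-24341 + 8*(1 + 8)) + 20325 = (-24341 + 8*9) + 20325 = (-24341 + 72) + 20325 = -24269 + 20325 = -3944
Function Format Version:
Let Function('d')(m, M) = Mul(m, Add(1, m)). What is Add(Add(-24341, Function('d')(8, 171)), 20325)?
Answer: -3944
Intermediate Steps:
Add(Add(-24341, Function('d')(8, 171)), 20325) = Add(Add(-24341, Mul(8, Add(1, 8))), 20325) = Add(Add(-24341, Mul(8, 9)), 20325) = Add(Add(-24341, 72), 20325) = Add(-24269, 20325) = -3944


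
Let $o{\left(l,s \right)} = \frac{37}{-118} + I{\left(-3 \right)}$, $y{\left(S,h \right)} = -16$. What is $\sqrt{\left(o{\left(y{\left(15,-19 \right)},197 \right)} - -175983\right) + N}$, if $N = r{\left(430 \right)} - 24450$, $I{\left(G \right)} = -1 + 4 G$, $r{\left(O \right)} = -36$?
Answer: $\frac{5 \sqrt{84370354}}{118} \approx 389.21$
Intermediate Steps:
$o{\left(l,s \right)} = - \frac{1571}{118}$ ($o{\left(l,s \right)} = \frac{37}{-118} + \left(-1 + 4 \left(-3\right)\right) = 37 \left(- \frac{1}{118}\right) - 13 = - \frac{37}{118} - 13 = - \frac{1571}{118}$)
$N = -24486$ ($N = -36 - 24450 = -24486$)
$\sqrt{\left(o{\left(y{\left(15,-19 \right)},197 \right)} - -175983\right) + N} = \sqrt{\left(- \frac{1571}{118} - -175983\right) - 24486} = \sqrt{\left(- \frac{1571}{118} + 175983\right) - 24486} = \sqrt{\frac{20764423}{118} - 24486} = \sqrt{\frac{17875075}{118}} = \frac{5 \sqrt{84370354}}{118}$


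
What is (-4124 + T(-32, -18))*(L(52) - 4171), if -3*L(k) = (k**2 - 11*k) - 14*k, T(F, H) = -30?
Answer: 19270406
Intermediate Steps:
L(k) = -k**2/3 + 25*k/3 (L(k) = -((k**2 - 11*k) - 14*k)/3 = -(k**2 - 25*k)/3 = -k**2/3 + 25*k/3)
(-4124 + T(-32, -18))*(L(52) - 4171) = (-4124 - 30)*((1/3)*52*(25 - 1*52) - 4171) = -4154*((1/3)*52*(25 - 52) - 4171) = -4154*((1/3)*52*(-27) - 4171) = -4154*(-468 - 4171) = -4154*(-4639) = 19270406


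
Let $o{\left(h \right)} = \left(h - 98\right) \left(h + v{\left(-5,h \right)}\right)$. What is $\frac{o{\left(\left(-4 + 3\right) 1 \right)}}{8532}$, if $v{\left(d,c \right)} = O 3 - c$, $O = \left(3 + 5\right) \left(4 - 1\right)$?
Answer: $- \frac{66}{79} \approx -0.83544$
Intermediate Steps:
$O = 24$ ($O = 8 \cdot 3 = 24$)
$v{\left(d,c \right)} = 72 - c$ ($v{\left(d,c \right)} = 24 \cdot 3 - c = 72 - c$)
$o{\left(h \right)} = -7056 + 72 h$ ($o{\left(h \right)} = \left(h - 98\right) \left(h - \left(-72 + h\right)\right) = \left(-98 + h\right) 72 = -7056 + 72 h$)
$\frac{o{\left(\left(-4 + 3\right) 1 \right)}}{8532} = \frac{-7056 + 72 \left(-4 + 3\right) 1}{8532} = \left(-7056 + 72 \left(\left(-1\right) 1\right)\right) \frac{1}{8532} = \left(-7056 + 72 \left(-1\right)\right) \frac{1}{8532} = \left(-7056 - 72\right) \frac{1}{8532} = \left(-7128\right) \frac{1}{8532} = - \frac{66}{79}$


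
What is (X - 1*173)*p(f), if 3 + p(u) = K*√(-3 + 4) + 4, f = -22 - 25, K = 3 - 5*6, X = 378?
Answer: -5330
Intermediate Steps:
K = -27 (K = 3 - 30 = -27)
f = -47
p(u) = -26 (p(u) = -3 + (-27*√(-3 + 4) + 4) = -3 + (-27*√1 + 4) = -3 + (-27*1 + 4) = -3 + (-27 + 4) = -3 - 23 = -26)
(X - 1*173)*p(f) = (378 - 1*173)*(-26) = (378 - 173)*(-26) = 205*(-26) = -5330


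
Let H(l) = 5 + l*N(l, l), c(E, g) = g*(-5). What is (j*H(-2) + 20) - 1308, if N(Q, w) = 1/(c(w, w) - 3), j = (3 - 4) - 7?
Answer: -9280/7 ≈ -1325.7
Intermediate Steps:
c(E, g) = -5*g
j = -8 (j = -1 - 7 = -8)
N(Q, w) = 1/(-3 - 5*w) (N(Q, w) = 1/(-5*w - 3) = 1/(-3 - 5*w))
H(l) = 5 - l/(3 + 5*l) (H(l) = 5 + l*(-1/(3 + 5*l)) = 5 - l/(3 + 5*l))
(j*H(-2) + 20) - 1308 = (-24*(5 + 8*(-2))/(3 + 5*(-2)) + 20) - 1308 = (-24*(5 - 16)/(3 - 10) + 20) - 1308 = (-24*(-11)/(-7) + 20) - 1308 = (-24*(-1)*(-11)/7 + 20) - 1308 = (-8*33/7 + 20) - 1308 = (-264/7 + 20) - 1308 = -124/7 - 1308 = -9280/7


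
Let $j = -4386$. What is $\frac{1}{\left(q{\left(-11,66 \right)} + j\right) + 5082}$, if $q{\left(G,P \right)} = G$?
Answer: $\frac{1}{685} \approx 0.0014599$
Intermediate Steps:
$\frac{1}{\left(q{\left(-11,66 \right)} + j\right) + 5082} = \frac{1}{\left(-11 - 4386\right) + 5082} = \frac{1}{-4397 + 5082} = \frac{1}{685}$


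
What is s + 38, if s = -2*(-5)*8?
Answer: 118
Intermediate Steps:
s = 80 (s = 10*8 = 80)
s + 38 = 80 + 38 = 118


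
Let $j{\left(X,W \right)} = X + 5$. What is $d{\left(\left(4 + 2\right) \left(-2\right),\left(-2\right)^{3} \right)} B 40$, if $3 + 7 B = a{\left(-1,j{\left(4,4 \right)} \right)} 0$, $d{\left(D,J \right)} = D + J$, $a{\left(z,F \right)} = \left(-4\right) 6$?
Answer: $\frac{2400}{7} \approx 342.86$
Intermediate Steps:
$j{\left(X,W \right)} = 5 + X$
$a{\left(z,F \right)} = -24$
$B = - \frac{3}{7}$ ($B = - \frac{3}{7} + \frac{\left(-24\right) 0}{7} = - \frac{3}{7} + \frac{1}{7} \cdot 0 = - \frac{3}{7} + 0 = - \frac{3}{7} \approx -0.42857$)
$d{\left(\left(4 + 2\right) \left(-2\right),\left(-2\right)^{3} \right)} B 40 = \left(\left(4 + 2\right) \left(-2\right) + \left(-2\right)^{3}\right) \left(- \frac{3}{7}\right) 40 = \left(6 \left(-2\right) - 8\right) \left(- \frac{3}{7}\right) 40 = \left(-12 - 8\right) \left(- \frac{3}{7}\right) 40 = \left(-20\right) \left(- \frac{3}{7}\right) 40 = \frac{60}{7} \cdot 40 = \frac{2400}{7}$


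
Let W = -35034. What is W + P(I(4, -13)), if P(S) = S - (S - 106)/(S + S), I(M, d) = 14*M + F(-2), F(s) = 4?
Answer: -2098417/60 ≈ -34974.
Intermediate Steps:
I(M, d) = 4 + 14*M (I(M, d) = 14*M + 4 = 4 + 14*M)
P(S) = S - (-106 + S)/(2*S)
W + P(I(4, -13)) = -35034 + (-1/2 + (4 + 14*4) + 53/(4 + 14*4)) = -35034 + (-1/2 + (4 + 56) + 53/(4 + 56)) = -35034 + (-1/2 + 60 + 53/60) = -35034 + 3623/60 = -2098417/60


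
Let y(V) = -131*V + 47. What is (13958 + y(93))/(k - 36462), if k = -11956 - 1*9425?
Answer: -1822/57843 ≈ -0.031499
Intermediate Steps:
y(V) = 47 - 131*V
k = -21381 (k = -11956 - 9425 = -21381)
(13958 + y(93))/(k - 36462) = (13958 + (47 - 131*93))/(-21381 - 36462) = (13958 + (47 - 12183))/(-57843) = (13958 - 12136)*(-1/57843) = 1822*(-1/57843) = -1822/57843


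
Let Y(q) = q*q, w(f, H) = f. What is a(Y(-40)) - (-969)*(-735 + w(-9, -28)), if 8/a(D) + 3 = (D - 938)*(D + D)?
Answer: -1527228659584/2118397 ≈ -7.2094e+5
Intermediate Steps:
Y(q) = q²
a(D) = 8/(-3 + 2*D*(-938 + D)) (a(D) = 8/(-3 + (D - 938)*(D + D)) = 8/(-3 + (-938 + D)*(2*D)) = 8/(-3 + 2*D*(-938 + D)))
a(Y(-40)) - (-969)*(-735 + w(-9, -28)) = 8/(-3 - 1876*(-40)² + 2*((-40)²)²) - (-969)*(-735 - 9) = 8/(-3 - 1876*1600 + 2*1600²) - (-969)*(-744) = 8/(-3 - 3001600 + 2*2560000) - 1*720936 = 8/(-3 - 3001600 + 5120000) - 720936 = 8/2118397 - 720936 = -1527228659584/2118397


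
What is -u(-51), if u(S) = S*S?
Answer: -2601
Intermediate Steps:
u(S) = S**2
-u(-51) = -1*(-51)**2 = -1*2601 = -2601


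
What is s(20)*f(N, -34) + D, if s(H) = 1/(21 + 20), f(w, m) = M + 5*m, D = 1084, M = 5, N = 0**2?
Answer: 44279/41 ≈ 1080.0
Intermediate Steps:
N = 0
f(w, m) = 5 + 5*m
s(H) = 1/41
s(20)*f(N, -34) + D = (5 + 5*(-34))/41 + 1084 = (5 - 170)/41 + 1084 = (1/41)*(-165) + 1084 = -165/41 + 1084 = 44279/41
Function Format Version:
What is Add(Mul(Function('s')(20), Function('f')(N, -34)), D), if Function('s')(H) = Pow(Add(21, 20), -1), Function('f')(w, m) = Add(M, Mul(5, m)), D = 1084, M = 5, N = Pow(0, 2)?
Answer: Rational(44279, 41) ≈ 1080.0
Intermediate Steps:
N = 0
Function('f')(w, m) = Add(5, Mul(5, m))
Function('s')(H) = Rational(1, 41) (Function('s')(H) = Pow(41, -1) = Rational(1, 41))
Add(Mul(Function('s')(20), Function('f')(N, -34)), D) = Add(Mul(Rational(1, 41), Add(5, Mul(5, -34))), 1084) = Add(Mul(Rational(1, 41), Add(5, -170)), 1084) = Add(Mul(Rational(1, 41), -165), 1084) = Add(Rational(-165, 41), 1084) = Rational(44279, 41)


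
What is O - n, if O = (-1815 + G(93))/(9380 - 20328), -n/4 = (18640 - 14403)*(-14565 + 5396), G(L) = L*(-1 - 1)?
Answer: -73968596825/476 ≈ -1.5540e+8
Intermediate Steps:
G(L) = -2*L (G(L) = L*(-2) = -2*L)
n = 155396212 (n = -4*(18640 - 14403)*(-14565 + 5396) = -16948*(-9169) = -4*(-38849053) = 155396212)
O = 87/476 (O = (-1815 - 2*93)/(9380 - 20328) = (-1815 - 186)/(-10948) = -2001*(-1/10948) = 87/476 ≈ 0.18277)
O - n = 87/476 - 1*155396212 = 87/476 - 155396212 = -73968596825/476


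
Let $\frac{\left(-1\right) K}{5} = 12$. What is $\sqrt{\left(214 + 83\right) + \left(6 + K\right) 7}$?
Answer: $9 i \approx 9.0 i$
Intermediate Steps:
$K = -60$ ($K = \left(-5\right) 12 = -60$)
$\sqrt{\left(214 + 83\right) + \left(6 + K\right) 7} = \sqrt{\left(214 + 83\right) + \left(6 - 60\right) 7} = \sqrt{297 - 378} = \sqrt{-81} = 9 i$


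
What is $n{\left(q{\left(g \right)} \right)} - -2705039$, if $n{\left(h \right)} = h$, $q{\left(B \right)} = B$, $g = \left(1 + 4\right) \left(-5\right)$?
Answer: $2705014$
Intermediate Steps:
$g = -25$ ($g = 5 \left(-5\right) = -25$)
$n{\left(q{\left(g \right)} \right)} - -2705039 = -25 - -2705039 = -25 + 2705039 = 2705014$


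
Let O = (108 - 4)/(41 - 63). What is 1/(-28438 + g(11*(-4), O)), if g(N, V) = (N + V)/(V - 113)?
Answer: -1295/36826674 ≈ -3.5165e-5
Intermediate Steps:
O = -52/11 (O = 104/(-22) = 104*(-1/22) = -52/11 ≈ -4.7273)
g(N, V) = (N + V)/(-113 + V)
1/(-28438 + g(11*(-4), O)) = 1/(-28438 + (11*(-4) - 52/11)/(-113 - 52/11)) = 1/(-28438 + (-44 - 52/11)/(-1295/11)) = 1/(-28438 - 11/1295*(-536/11)) = 1/(-28438 + 536/1295) = 1/(-36826674/1295) = -1295/36826674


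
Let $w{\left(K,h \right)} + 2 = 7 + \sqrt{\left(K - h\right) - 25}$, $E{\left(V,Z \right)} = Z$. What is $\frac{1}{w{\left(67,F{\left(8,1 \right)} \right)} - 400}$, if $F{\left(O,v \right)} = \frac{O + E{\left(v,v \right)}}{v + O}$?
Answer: $- \frac{395}{155984} - \frac{\sqrt{41}}{155984} \approx -0.0025734$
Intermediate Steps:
$F{\left(O,v \right)} = 1$ ($F{\left(O,v \right)} = \frac{O + v}{v + O} = \frac{O + v}{O + v} = 1$)
$w{\left(K,h \right)} = 5 + \sqrt{-25 + K - h}$ ($w{\left(K,h \right)} = -2 + \left(7 + \sqrt{\left(K - h\right) - 25}\right) = -2 + \left(7 + \sqrt{-25 + K - h}\right) = 5 + \sqrt{-25 + K - h}$)
$\frac{1}{w{\left(67,F{\left(8,1 \right)} \right)} - 400} = \frac{1}{\left(5 + \sqrt{-25 + 67 - 1}\right) - 400} = \frac{1}{\left(5 + \sqrt{41}\right) - 400} = \frac{1}{-395 + \sqrt{41}}$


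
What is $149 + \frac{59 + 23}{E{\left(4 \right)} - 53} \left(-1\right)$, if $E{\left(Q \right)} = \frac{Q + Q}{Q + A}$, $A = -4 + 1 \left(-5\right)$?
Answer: $\frac{41087}{273} \approx 150.5$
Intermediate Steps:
$A = -9$ ($A = -4 - 5 = -9$)
$E{\left(Q \right)} = \frac{2 Q}{-9 + Q}$ ($E{\left(Q \right)} = \frac{Q + Q}{Q - 9} = \frac{2 Q}{-9 + Q}$)
$149 + \frac{59 + 23}{E{\left(4 \right)} - 53} \left(-1\right) = 149 + \frac{59 + 23}{2 \cdot 4 \frac{1}{-9 + 4} - 53} \left(-1\right) = 149 + \frac{82}{2 \cdot 4 \frac{1}{-5} - 53} \left(-1\right) = 149 + \frac{82}{2 \cdot 4 \left(- \frac{1}{5}\right) - 53} \left(-1\right) = 149 + \frac{82}{- \frac{8}{5} - 53} \left(-1\right) = 149 + \frac{82}{- \frac{273}{5}} \left(-1\right) = 149 + 82 \left(- \frac{5}{273}\right) \left(-1\right) = 149 - - \frac{410}{273} = 149 + \frac{410}{273} = \frac{41087}{273}$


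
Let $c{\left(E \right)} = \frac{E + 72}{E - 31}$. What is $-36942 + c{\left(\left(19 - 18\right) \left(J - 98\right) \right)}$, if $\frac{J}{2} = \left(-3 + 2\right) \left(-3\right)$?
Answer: $- \frac{4543846}{123} \approx -36942.0$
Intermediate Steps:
$J = 6$ ($J = 2 \left(-3 + 2\right) \left(-3\right) = 2 \left(\left(-1\right) \left(-3\right)\right) = 2 \cdot 3 = 6$)
$c{\left(E \right)} = \frac{72 + E}{-31 + E}$
$-36942 + c{\left(\left(19 - 18\right) \left(J - 98\right) \right)} = -36942 + \frac{72 + \left(19 - 18\right) \left(6 - 98\right)}{-31 + \left(19 - 18\right) \left(6 - 98\right)} = -36942 + \frac{72 + 1 \left(-92\right)}{-31 + 1 \left(-92\right)} = -36942 + \frac{72 - 92}{-31 - 92} = -36942 + \frac{1}{-123} \left(-20\right) = -36942 - - \frac{20}{123} = -36942 + \frac{20}{123} = - \frac{4543846}{123}$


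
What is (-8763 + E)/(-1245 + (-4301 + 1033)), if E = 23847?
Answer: -15084/4513 ≈ -3.3423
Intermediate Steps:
(-8763 + E)/(-1245 + (-4301 + 1033)) = (-8763 + 23847)/(-1245 + (-4301 + 1033)) = 15084/(-1245 - 3268) = 15084/(-4513) = 15084*(-1/4513) = -15084/4513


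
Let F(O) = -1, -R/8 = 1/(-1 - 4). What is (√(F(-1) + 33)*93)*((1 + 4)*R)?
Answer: 2976*√2 ≈ 4208.7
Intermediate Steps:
R = 8/5 (R = -8/(-1 - 4) = -8/(-5) = -8*(-⅕) = 8/5 ≈ 1.6000)
(√(F(-1) + 33)*93)*((1 + 4)*R) = (√(-1 + 33)*93)*((1 + 4)*(8/5)) = (√32*93)*(5*(8/5)) = ((4*√2)*93)*8 = (372*√2)*8 = 2976*√2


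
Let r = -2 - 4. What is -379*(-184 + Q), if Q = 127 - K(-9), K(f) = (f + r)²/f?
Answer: 12128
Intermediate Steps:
r = -6
K(f) = (-6 + f)²/f (K(f) = (f - 6)²/f = (-6 + f)²/f)
Q = 152 (Q = 127 - (-6 - 9)²/(-9) = 127 - (-1)*(-15)²/9 = 127 - (-1)*225/9 = 127 - 1*(-25) = 127 + 25 = 152)
-379*(-184 + Q) = -379*(-184 + 152) = -379*(-32) = 12128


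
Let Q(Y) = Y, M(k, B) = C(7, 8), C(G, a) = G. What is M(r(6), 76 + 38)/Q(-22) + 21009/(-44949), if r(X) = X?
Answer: -258947/329626 ≈ -0.78558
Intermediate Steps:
M(k, B) = 7
M(r(6), 76 + 38)/Q(-22) + 21009/(-44949) = 7/(-22) + 21009/(-44949) = 7*(-1/22) + 21009*(-1/44949) = -7/22 - 7003/14983 = -258947/329626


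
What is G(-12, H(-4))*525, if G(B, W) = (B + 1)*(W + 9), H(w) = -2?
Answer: -40425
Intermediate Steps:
G(B, W) = (1 + B)*(9 + W)
G(-12, H(-4))*525 = (9 - 2 + 9*(-12) - 12*(-2))*525 = (9 - 2 - 108 + 24)*525 = -77*525 = -40425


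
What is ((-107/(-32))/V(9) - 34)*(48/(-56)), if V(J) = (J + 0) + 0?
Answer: 9685/336 ≈ 28.824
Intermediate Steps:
V(J) = J (V(J) = J + 0 = J)
((-107/(-32))/V(9) - 34)*(48/(-56)) = (-107/(-32)/9 - 34)*(48/(-56)) = (-107*(-1/32)*(⅑) - 34)*(48*(-1/56)) = ((107/32)*(⅑) - 34)*(-6/7) = (107/288 - 34)*(-6/7) = -9685/288*(-6/7) = 9685/336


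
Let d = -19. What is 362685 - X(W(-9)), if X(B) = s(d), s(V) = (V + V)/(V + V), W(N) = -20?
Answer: 362684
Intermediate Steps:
s(V) = 1 (s(V) = (2*V)/((2*V)) = (2*V)*(1/(2*V)) = 1)
X(B) = 1
362685 - X(W(-9)) = 362685 - 1*1 = 362685 - 1 = 362684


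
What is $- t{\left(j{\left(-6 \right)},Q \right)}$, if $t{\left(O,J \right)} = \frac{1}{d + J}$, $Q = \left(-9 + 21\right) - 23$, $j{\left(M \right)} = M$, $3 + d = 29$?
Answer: $- \frac{1}{15} \approx -0.066667$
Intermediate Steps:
$d = 26$ ($d = -3 + 29 = 26$)
$Q = -11$ ($Q = 12 - 23 = -11$)
$t{\left(O,J \right)} = \frac{1}{26 + J}$
$- t{\left(j{\left(-6 \right)},Q \right)} = - \frac{1}{26 - 11} = - \frac{1}{15}$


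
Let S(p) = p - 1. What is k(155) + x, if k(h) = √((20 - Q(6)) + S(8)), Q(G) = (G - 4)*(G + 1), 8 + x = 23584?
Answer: 23576 + √13 ≈ 23580.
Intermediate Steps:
x = 23576 (x = -8 + 23584 = 23576)
Q(G) = (1 + G)*(-4 + G) (Q(G) = (-4 + G)*(1 + G) = (1 + G)*(-4 + G))
S(p) = -1 + p
k(h) = √13 (k(h) = √((20 - (-4 + 6² - 3*6)) + (-1 + 8)) = √((20 - (-4 + 36 - 18)) + 7) = √((20 - 1*14) + 7) = √((20 - 14) + 7) = √(6 + 7) = √13)
k(155) + x = √13 + 23576 = 23576 + √13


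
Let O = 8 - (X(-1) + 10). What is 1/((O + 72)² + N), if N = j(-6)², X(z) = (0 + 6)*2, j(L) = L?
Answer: 1/3400 ≈ 0.00029412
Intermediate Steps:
X(z) = 12 (X(z) = 6*2 = 12)
O = -14 (O = 8 - (12 + 10) = 8 - 1*22 = 8 - 22 = -14)
N = 36 (N = (-6)² = 36)
1/((O + 72)² + N) = 1/((-14 + 72)² + 36) = 1/(58² + 36) = 1/(3364 + 36) = 1/3400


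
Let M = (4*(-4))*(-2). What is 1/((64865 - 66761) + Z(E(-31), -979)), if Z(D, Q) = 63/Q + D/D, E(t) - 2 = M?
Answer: -979/1855268 ≈ -0.00052769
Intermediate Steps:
M = 32 (M = -16*(-2) = 32)
E(t) = 34 (E(t) = 2 + 32 = 34)
Z(D, Q) = 1 + 63/Q (Z(D, Q) = 63/Q + 1 = 1 + 63/Q)
1/((64865 - 66761) + Z(E(-31), -979)) = 1/((64865 - 66761) + (63 - 979)/(-979)) = 1/(-1896 - 1/979*(-916)) = 1/(-1896 + 916/979) = 1/(-1855268/979) = -979/1855268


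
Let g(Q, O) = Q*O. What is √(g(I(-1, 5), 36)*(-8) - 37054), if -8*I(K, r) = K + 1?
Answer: I*√37054 ≈ 192.49*I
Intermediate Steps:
I(K, r) = -⅛ - K/8 (I(K, r) = -(K + 1)/8 = -(1 + K)/8 = -⅛ - K/8)
g(Q, O) = O*Q
√(g(I(-1, 5), 36)*(-8) - 37054) = √((36*(-⅛ - ⅛*(-1)))*(-8) - 37054) = √((36*(-⅛ + ⅛))*(-8) - 37054) = √((36*0)*(-8) - 37054) = √(0*(-8) - 37054) = √(0 - 37054) = √(-37054) = I*√37054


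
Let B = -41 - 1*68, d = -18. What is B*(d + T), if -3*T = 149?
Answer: 22127/3 ≈ 7375.7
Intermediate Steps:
T = -149/3 (T = -⅓*149 = -149/3 ≈ -49.667)
B = -109 (B = -41 - 68 = -109)
B*(d + T) = -109*(-18 - 149/3) = -109*(-203/3) = 22127/3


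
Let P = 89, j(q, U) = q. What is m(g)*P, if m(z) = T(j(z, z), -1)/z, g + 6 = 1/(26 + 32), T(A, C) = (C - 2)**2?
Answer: -46458/347 ≈ -133.88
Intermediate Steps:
T(A, C) = (-2 + C)**2
g = -347/58 (g = -6 + 1/(26 + 32) = -6 + 1/58 = -347/58 ≈ -5.9828)
m(z) = 9/z (m(z) = (-2 - 1)**2/z = (-3)**2/z = 9/z)
m(g)*P = (9/(-347/58))*89 = (9*(-58/347))*89 = -522/347*89 = -46458/347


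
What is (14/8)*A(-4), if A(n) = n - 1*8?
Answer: -21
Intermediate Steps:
A(n) = -8 + n (A(n) = n - 8 = -8 + n)
(14/8)*A(-4) = (14/8)*(-8 - 4) = (14*(⅛))*(-12) = (7/4)*(-12) = -21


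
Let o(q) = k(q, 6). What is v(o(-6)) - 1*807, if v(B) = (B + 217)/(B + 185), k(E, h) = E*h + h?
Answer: -124898/155 ≈ -805.79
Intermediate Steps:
k(E, h) = h + E*h
o(q) = 6 + 6*q (o(q) = 6*(1 + q) = 6 + 6*q)
v(B) = (217 + B)/(185 + B)
v(o(-6)) - 1*807 = (217 + (6 + 6*(-6)))/(185 + (6 + 6*(-6))) - 1*807 = (217 + (6 - 36))/(185 + (6 - 36)) - 807 = (217 - 30)/(185 - 30) - 807 = 187/155 - 807 = -124898/155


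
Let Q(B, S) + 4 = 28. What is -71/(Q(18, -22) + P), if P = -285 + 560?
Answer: -71/299 ≈ -0.23746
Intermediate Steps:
Q(B, S) = 24 (Q(B, S) = -4 + 28 = 24)
P = 275
-71/(Q(18, -22) + P) = -71/(24 + 275) = -71/299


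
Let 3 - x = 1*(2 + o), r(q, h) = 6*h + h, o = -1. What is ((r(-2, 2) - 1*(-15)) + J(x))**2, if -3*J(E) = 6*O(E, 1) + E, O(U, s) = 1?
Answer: 6241/9 ≈ 693.44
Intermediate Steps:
r(q, h) = 7*h
x = 2 (x = 3 - (2 - 1) = 3 - 1 = 2)
J(E) = -2 - E/3 (J(E) = -(6*1 + E)/3 = -(6 + E)/3 = -2 - E/3)
((r(-2, 2) - 1*(-15)) + J(x))**2 = ((7*2 - 1*(-15)) + (-2 - 1/3*2))**2 = ((14 + 15) + (-2 - 2/3))**2 = (29 - 8/3)**2 = (79/3)**2 = 6241/9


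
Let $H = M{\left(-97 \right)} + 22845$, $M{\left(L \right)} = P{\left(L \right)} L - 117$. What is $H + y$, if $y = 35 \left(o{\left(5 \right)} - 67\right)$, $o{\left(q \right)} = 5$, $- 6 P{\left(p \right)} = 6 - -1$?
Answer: $\frac{124027}{6} \approx 20671.0$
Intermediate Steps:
$P{\left(p \right)} = - \frac{7}{6}$ ($P{\left(p \right)} = - \frac{6 - -1}{6} = - \frac{6 + 1}{6} = \left(- \frac{1}{6}\right) 7 = - \frac{7}{6}$)
$M{\left(L \right)} = -117 - \frac{7 L}{6}$ ($M{\left(L \right)} = - \frac{7 L}{6} - 117 = -117 - \frac{7 L}{6}$)
$H = \frac{137047}{6}$ ($H = \left(-117 - - \frac{679}{6}\right) + 22845 = \left(-117 + \frac{679}{6}\right) + 22845 = - \frac{23}{6} + 22845 = \frac{137047}{6} \approx 22841.0$)
$y = -2170$ ($y = 35 \left(5 - 67\right) = 35 \left(-62\right) = -2170$)
$H + y = \frac{137047}{6} - 2170 = \frac{124027}{6}$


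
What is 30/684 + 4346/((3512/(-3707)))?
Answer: -459148337/100092 ≈ -4587.3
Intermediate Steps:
30/684 + 4346/((3512/(-3707))) = 30*(1/684) + 4346/((3512*(-1/3707))) = 5/114 + 4346/(-3512/3707) = 5/114 + 4346*(-3707/3512) = 5/114 - 8055311/1756 = -459148337/100092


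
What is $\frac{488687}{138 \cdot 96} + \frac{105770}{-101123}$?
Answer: $\frac{48016254541}{1339677504} \approx 35.842$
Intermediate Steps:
$\frac{488687}{138 \cdot 96} + \frac{105770}{-101123} = \frac{488687}{13248} + 105770 \left(- \frac{1}{101123}\right) = 488687 \cdot \frac{1}{13248} - \frac{105770}{101123} = \frac{488687}{13248} - \frac{105770}{101123} = \frac{48016254541}{1339677504}$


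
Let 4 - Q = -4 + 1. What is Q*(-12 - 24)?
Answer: -252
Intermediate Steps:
Q = 7 (Q = 4 - (-4 + 1) = 4 - 1*(-3) = 4 + 3 = 7)
Q*(-12 - 24) = 7*(-12 - 24) = 7*(-36) = -252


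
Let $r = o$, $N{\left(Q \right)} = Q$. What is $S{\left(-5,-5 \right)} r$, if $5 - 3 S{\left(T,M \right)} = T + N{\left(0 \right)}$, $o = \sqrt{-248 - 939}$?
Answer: $\frac{10 i \sqrt{1187}}{3} \approx 114.84 i$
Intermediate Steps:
$o = i \sqrt{1187}$ ($o = \sqrt{-1187} = i \sqrt{1187} \approx 34.453 i$)
$S{\left(T,M \right)} = \frac{5}{3} - \frac{T}{3}$ ($S{\left(T,M \right)} = \frac{5}{3} - \frac{T + 0}{3} = \frac{5}{3} - \frac{T}{3}$)
$r = i \sqrt{1187} \approx 34.453 i$
$S{\left(-5,-5 \right)} r = \left(\frac{5}{3} - - \frac{5}{3}\right) i \sqrt{1187} = \left(\frac{5}{3} + \frac{5}{3}\right) i \sqrt{1187} = \frac{10 i \sqrt{1187}}{3}$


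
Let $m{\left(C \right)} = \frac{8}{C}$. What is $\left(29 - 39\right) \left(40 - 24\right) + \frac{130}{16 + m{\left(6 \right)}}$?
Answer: $- \frac{305}{2} \approx -152.5$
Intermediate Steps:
$\left(29 - 39\right) \left(40 - 24\right) + \frac{130}{16 + m{\left(6 \right)}} = \left(29 - 39\right) \left(40 - 24\right) + \frac{130}{16 + \frac{8}{6}} = \left(-10\right) 16 + \frac{130}{16 + 8 \cdot \frac{1}{6}} = -160 + \frac{130}{16 + \frac{4}{3}} = -160 + \frac{130}{\frac{52}{3}} = -160 + 130 \cdot \frac{3}{52} = -160 + \frac{15}{2} = - \frac{305}{2}$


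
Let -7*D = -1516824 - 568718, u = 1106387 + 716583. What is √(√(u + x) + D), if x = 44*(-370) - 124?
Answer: √(14598794 + 49*√1806566)/7 ≈ 547.06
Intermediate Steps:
x = -16404 (x = -16280 - 124 = -16404)
u = 1822970
D = 2085542/7 (D = -(-1516824 - 568718)/7 = -⅐*(-2085542) = 2085542/7 ≈ 2.9793e+5)
√(√(u + x) + D) = √(√(1822970 - 16404) + 2085542/7) = √(√1806566 + 2085542/7) = √(2085542/7 + √1806566)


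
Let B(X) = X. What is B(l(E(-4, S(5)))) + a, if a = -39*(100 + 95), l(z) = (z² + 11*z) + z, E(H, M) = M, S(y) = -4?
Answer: -7637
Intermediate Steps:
l(z) = z² + 12*z
a = -7605 (a = -39*195 = -7605)
B(l(E(-4, S(5)))) + a = -4*(12 - 4) - 7605 = -4*8 - 7605 = -32 - 7605 = -7637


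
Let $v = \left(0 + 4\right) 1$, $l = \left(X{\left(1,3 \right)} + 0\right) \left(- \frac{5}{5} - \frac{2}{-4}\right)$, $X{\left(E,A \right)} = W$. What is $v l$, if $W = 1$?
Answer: $-2$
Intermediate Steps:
$X{\left(E,A \right)} = 1$
$l = - \frac{1}{2}$ ($l = \left(1 + 0\right) \left(- \frac{5}{5} - \frac{2}{-4}\right) = 1 \left(\left(-5\right) \frac{1}{5} - - \frac{1}{2}\right) = 1 \left(-1 + \frac{1}{2}\right) = 1 \left(- \frac{1}{2}\right) = - \frac{1}{2} \approx -0.5$)
$v = 4$ ($v = 4 \cdot 1 = 4$)
$v l = 4 \left(- \frac{1}{2}\right) = -2$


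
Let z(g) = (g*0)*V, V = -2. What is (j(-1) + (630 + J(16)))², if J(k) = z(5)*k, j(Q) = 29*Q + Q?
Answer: 360000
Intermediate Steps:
j(Q) = 30*Q
z(g) = 0 (z(g) = (g*0)*(-2) = 0*(-2) = 0)
J(k) = 0 (J(k) = 0*k = 0)
(j(-1) + (630 + J(16)))² = (30*(-1) + (630 + 0))² = (-30 + 630)² = 600² = 360000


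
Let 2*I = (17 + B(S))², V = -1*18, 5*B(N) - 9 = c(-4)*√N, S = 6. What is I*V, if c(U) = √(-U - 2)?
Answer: -79632/25 - 3384*√3/25 ≈ -3419.7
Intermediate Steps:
c(U) = √(-2 - U)
B(N) = 9/5 + √2*√N/5 (B(N) = 9/5 + (√(-2 - 1*(-4))*√N)/5 = 9/5 + (√(-2 + 4)*√N)/5 = 9/5 + (√2*√N)/5 = 9/5 + √2*√N/5)
V = -18
I = (94/5 + 2*√3/5)²/2 (I = (17 + (9/5 + √2*√6/5))²/2 = (17 + (9/5 + 2*√3/5))²/2 = (94/5 + 2*√3/5)²/2 ≈ 189.99)
I*V = (4424/25 + 188*√3/25)*(-18) = -79632/25 - 3384*√3/25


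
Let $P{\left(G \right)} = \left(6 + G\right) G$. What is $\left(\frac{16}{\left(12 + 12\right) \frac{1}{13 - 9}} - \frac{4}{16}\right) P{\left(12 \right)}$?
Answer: $522$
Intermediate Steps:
$P{\left(G \right)} = G \left(6 + G\right)$
$\left(\frac{16}{\left(12 + 12\right) \frac{1}{13 - 9}} - \frac{4}{16}\right) P{\left(12 \right)} = \left(\frac{16}{\left(12 + 12\right) \frac{1}{13 - 9}} - \frac{4}{16}\right) 12 \left(6 + 12\right) = \left(\frac{16}{24 \cdot \frac{1}{4}} - \frac{1}{4}\right) 12 \cdot 18 = \left(\frac{16}{24 \cdot \frac{1}{4}} - \frac{1}{4}\right) 216 = \left(\frac{16}{6} - \frac{1}{4}\right) 216 = \left(16 \cdot \frac{1}{6} - \frac{1}{4}\right) 216 = \left(\frac{8}{3} - \frac{1}{4}\right) 216 = \frac{29}{12} \cdot 216 = 522$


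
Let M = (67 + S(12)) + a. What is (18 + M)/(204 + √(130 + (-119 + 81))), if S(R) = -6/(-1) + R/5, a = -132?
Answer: -9843/51905 + 193*√23/103810 ≈ -0.18072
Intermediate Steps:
S(R) = 6 + R/5 (S(R) = -6*(-1) + R*(⅕) = 6 + R/5)
M = -283/5 (M = (67 + (6 + (⅕)*12)) - 132 = (67 + (6 + 12/5)) - 132 = (67 + 42/5) - 132 = 377/5 - 132 = -283/5 ≈ -56.600)
(18 + M)/(204 + √(130 + (-119 + 81))) = (18 - 283/5)/(204 + √(130 + (-119 + 81))) = -193/(5*(204 + √(130 - 38))) = -193/(5*(204 + √92)) = -193/(5*(204 + 2*√23))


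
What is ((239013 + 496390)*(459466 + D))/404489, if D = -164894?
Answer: 216629132516/404489 ≈ 5.3556e+5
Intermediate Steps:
((239013 + 496390)*(459466 + D))/404489 = ((239013 + 496390)*(459466 - 164894))/404489 = (735403*294572)*(1/404489) = 216629132516*(1/404489) = 216629132516/404489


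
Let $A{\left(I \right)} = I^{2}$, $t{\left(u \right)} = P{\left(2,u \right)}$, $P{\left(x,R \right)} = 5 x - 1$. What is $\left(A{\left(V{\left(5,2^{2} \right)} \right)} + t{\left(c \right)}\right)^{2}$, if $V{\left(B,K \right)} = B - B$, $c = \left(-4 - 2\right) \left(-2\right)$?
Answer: $81$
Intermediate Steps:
$c = 12$ ($c = \left(-6\right) \left(-2\right) = 12$)
$P{\left(x,R \right)} = -1 + 5 x$
$t{\left(u \right)} = 9$ ($t{\left(u \right)} = -1 + 5 \cdot 2 = -1 + 10 = 9$)
$V{\left(B,K \right)} = 0$
$\left(A{\left(V{\left(5,2^{2} \right)} \right)} + t{\left(c \right)}\right)^{2} = \left(0^{2} + 9\right)^{2} = \left(0 + 9\right)^{2} = 9^{2} = 81$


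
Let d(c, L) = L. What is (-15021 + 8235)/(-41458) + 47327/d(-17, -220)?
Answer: -980294923/4560380 ≈ -214.96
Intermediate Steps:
(-15021 + 8235)/(-41458) + 47327/d(-17, -220) = (-15021 + 8235)/(-41458) + 47327/(-220) = -6786*(-1/41458) + 47327*(-1/220) = 3393/20729 - 47327/220 = -980294923/4560380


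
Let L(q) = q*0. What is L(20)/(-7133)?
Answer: 0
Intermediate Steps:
L(q) = 0
L(20)/(-7133) = 0/(-7133) = 0*(-1/7133) = 0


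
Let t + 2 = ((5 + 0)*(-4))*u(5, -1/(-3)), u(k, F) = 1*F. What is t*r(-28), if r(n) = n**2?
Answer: -20384/3 ≈ -6794.7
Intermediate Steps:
u(k, F) = F
t = -26/3 (t = -2 + ((5 + 0)*(-4))*(-1/(-3)) = -2 + (5*(-4))*(-1*(-1/3)) = -2 - 20*1/3 = -2 - 20/3 = -26/3 ≈ -8.6667)
t*r(-28) = -26/3*(-28)**2 = -26/3*784 = -20384/3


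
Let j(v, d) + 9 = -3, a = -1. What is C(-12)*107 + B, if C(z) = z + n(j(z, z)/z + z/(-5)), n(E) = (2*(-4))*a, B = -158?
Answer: -586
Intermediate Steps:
j(v, d) = -12 (j(v, d) = -9 - 3 = -12)
n(E) = 8 (n(E) = (2*(-4))*(-1) = -8*(-1) = 8)
C(z) = 8 + z (C(z) = z + 8 = 8 + z)
C(-12)*107 + B = (8 - 12)*107 - 158 = -4*107 - 158 = -428 - 158 = -586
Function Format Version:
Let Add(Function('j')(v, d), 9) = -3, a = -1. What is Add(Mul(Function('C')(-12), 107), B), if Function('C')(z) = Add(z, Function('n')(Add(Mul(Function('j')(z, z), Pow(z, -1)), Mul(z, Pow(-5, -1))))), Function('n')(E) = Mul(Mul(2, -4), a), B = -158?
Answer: -586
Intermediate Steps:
Function('j')(v, d) = -12 (Function('j')(v, d) = Add(-9, -3) = -12)
Function('n')(E) = 8 (Function('n')(E) = Mul(Mul(2, -4), -1) = Mul(-8, -1) = 8)
Function('C')(z) = Add(8, z) (Function('C')(z) = Add(z, 8) = Add(8, z))
Add(Mul(Function('C')(-12), 107), B) = Add(Mul(Add(8, -12), 107), -158) = Add(Mul(-4, 107), -158) = Add(-428, -158) = -586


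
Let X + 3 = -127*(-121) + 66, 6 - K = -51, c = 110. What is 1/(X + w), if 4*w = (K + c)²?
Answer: 4/89609 ≈ 4.4638e-5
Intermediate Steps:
K = 57 (K = 6 - 1*(-51) = 6 + 51 = 57)
w = 27889/4 (w = (57 + 110)²/4 = (¼)*167² = (¼)*27889 = 27889/4 ≈ 6972.3)
X = 15430 (X = -3 + (-127*(-121) + 66) = -3 + (15367 + 66) = -3 + 15433 = 15430)
1/(X + w) = 1/(15430 + 27889/4) = 1/(89609/4) = 4/89609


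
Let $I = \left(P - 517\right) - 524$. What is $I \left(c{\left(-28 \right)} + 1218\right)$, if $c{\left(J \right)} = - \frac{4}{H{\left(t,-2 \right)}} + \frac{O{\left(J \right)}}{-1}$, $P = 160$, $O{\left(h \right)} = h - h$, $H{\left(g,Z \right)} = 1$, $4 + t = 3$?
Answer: $-1069534$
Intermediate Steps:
$t = -1$ ($t = -4 + 3 = -1$)
$O{\left(h \right)} = 0$
$c{\left(J \right)} = -4$ ($c{\left(J \right)} = - \frac{4}{1} + \frac{0}{-1} = \left(-4\right) 1 + 0 \left(-1\right) = -4 + 0 = -4$)
$I = -881$ ($I = \left(160 - 517\right) - 524 = -357 - 524 = -881$)
$I \left(c{\left(-28 \right)} + 1218\right) = - 881 \left(-4 + 1218\right) = \left(-881\right) 1214 = -1069534$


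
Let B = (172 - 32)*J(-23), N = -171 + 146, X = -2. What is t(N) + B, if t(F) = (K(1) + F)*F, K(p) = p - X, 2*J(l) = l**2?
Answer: 37580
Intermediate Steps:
J(l) = l**2/2
N = -25
K(p) = 2 + p (K(p) = p - 1*(-2) = p + 2 = 2 + p)
B = 37030 (B = (172 - 32)*((1/2)*(-23)**2) = 140*((1/2)*529) = 140*(529/2) = 37030)
t(F) = F*(3 + F) (t(F) = ((2 + 1) + F)*F = (3 + F)*F = F*(3 + F))
t(N) + B = -25*(3 - 25) + 37030 = -25*(-22) + 37030 = 550 + 37030 = 37580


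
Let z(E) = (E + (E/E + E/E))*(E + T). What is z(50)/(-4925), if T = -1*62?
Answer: 624/4925 ≈ 0.12670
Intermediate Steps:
T = -62
z(E) = (-62 + E)*(2 + E) (z(E) = (E + (E/E + E/E))*(E - 62) = (E + (1 + 1))*(-62 + E) = (E + 2)*(-62 + E) = (2 + E)*(-62 + E) = (-62 + E)*(2 + E))
z(50)/(-4925) = (-124 + 50² - 60*50)/(-4925) = (-124 + 2500 - 3000)*(-1/4925) = -624*(-1/4925) = 624/4925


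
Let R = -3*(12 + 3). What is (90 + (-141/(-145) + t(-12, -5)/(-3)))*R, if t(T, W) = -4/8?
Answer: -237873/58 ≈ -4101.3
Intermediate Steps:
t(T, W) = -½ (t(T, W) = -4*⅛ = -½)
R = -45 (R = -3*15 = -45)
(90 + (-141/(-145) + t(-12, -5)/(-3)))*R = (90 + (-141/(-145) - ½/(-3)))*(-45) = (90 + (-141*(-1/145) - ½*(-⅓)))*(-45) = (90 + (141/145 + ⅙))*(-45) = (90 + 991/870)*(-45) = (79291/870)*(-45) = -237873/58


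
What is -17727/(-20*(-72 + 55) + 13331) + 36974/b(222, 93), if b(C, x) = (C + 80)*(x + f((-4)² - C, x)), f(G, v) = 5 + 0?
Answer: -65227/1376214 ≈ -0.047396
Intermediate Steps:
f(G, v) = 5
b(C, x) = (5 + x)*(80 + C) (b(C, x) = (C + 80)*(x + 5) = (80 + C)*(5 + x) = (5 + x)*(80 + C))
-17727/(-20*(-72 + 55) + 13331) + 36974/b(222, 93) = -17727/(-20*(-72 + 55) + 13331) + 36974/(400 + 5*222 + 80*93 + 222*93) = -17727/(-20*(-17) + 13331) + 36974/(400 + 1110 + 7440 + 20646) = -17727/(340 + 13331) + 36974/29596 = -17727/13671 + 36974*(1/29596) = -17727*1/13671 + 2641/2114 = -5909/4557 + 2641/2114 = -65227/1376214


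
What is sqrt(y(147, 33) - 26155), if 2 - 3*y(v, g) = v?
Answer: I*sqrt(235830)/3 ≈ 161.87*I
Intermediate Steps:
y(v, g) = 2/3 - v/3
sqrt(y(147, 33) - 26155) = sqrt((2/3 - 1/3*147) - 26155) = sqrt((2/3 - 49) - 26155) = sqrt(-145/3 - 26155) = sqrt(-78610/3) = I*sqrt(235830)/3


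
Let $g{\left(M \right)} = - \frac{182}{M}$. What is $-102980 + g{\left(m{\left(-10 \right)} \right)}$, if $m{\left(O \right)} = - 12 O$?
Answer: $- \frac{6178891}{60} \approx -1.0298 \cdot 10^{5}$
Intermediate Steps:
$-102980 + g{\left(m{\left(-10 \right)} \right)} = -102980 - \frac{182}{\left(-12\right) \left(-10\right)} = -102980 - \frac{182}{120} = -102980 - \frac{91}{60} = - \frac{6178891}{60}$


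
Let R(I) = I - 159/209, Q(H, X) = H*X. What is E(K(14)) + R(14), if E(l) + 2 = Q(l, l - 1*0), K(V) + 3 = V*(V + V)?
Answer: 31628438/209 ≈ 1.5133e+5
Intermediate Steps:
K(V) = -3 + 2*V² (K(V) = -3 + V*(V + V) = -3 + V*(2*V) = -3 + 2*V²)
E(l) = -2 + l² (E(l) = -2 + l*(l - 1*0) = -2 + l*(l + 0) = -2 + l*l = -2 + l²)
R(I) = -159/209 + I (R(I) = I - 159*1/209 = I - 159/209 = -159/209 + I)
E(K(14)) + R(14) = (-2 + (-3 + 2*14²)²) + (-159/209 + 14) = (-2 + (-3 + 2*196)²) + 2767/209 = (-2 + (-3 + 392)²) + 2767/209 = (-2 + 389²) + 2767/209 = (-2 + 151321) + 2767/209 = 151319 + 2767/209 = 31628438/209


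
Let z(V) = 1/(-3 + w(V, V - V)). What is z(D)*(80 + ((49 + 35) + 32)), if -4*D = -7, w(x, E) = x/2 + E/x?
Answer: -1568/17 ≈ -92.235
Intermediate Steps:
w(x, E) = x/2 + E/x (w(x, E) = x*(½) + E/x = x/2 + E/x)
D = 7/4 (D = -¼*(-7) = 7/4 ≈ 1.7500)
z(V) = 1/(-3 + V/2) (z(V) = 1/(-3 + (V/2 + (V - V)/V)) = 1/(-3 + (V/2 + 0/V)) = 1/(-3 + (V/2 + 0)) = 1/(-3 + V/2))
z(D)*(80 + ((49 + 35) + 32)) = (2/(-6 + 7/4))*(80 + ((49 + 35) + 32)) = (2/(-17/4))*(80 + (84 + 32)) = (2*(-4/17))*(80 + 116) = -8/17*196 = -1568/17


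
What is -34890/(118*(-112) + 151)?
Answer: 2326/871 ≈ 2.6705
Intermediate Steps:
-34890/(118*(-112) + 151) = -34890/(-13216 + 151) = -34890/(-13065) = -34890*(-1/13065) = 2326/871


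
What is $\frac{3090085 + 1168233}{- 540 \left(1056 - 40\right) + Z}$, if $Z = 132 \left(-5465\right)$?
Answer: $- \frac{2129159}{635010} \approx -3.353$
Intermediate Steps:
$Z = -721380$
$\frac{3090085 + 1168233}{- 540 \left(1056 - 40\right) + Z} = \frac{3090085 + 1168233}{- 540 \left(1056 - 40\right) - 721380} = \frac{4258318}{\left(-540\right) 1016 - 721380} = \frac{4258318}{-548640 - 721380} = \frac{4258318}{-1270020} = 4258318 \left(- \frac{1}{1270020}\right) = - \frac{2129159}{635010}$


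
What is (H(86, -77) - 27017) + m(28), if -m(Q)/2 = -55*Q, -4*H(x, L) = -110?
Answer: -47819/2 ≈ -23910.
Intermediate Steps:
H(x, L) = 55/2 (H(x, L) = -¼*(-110) = 55/2)
m(Q) = 110*Q (m(Q) = -(-110)*Q = 110*Q)
(H(86, -77) - 27017) + m(28) = (55/2 - 27017) + 110*28 = -53979/2 + 3080 = -47819/2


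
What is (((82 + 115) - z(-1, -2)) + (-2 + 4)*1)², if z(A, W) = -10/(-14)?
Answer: 1926544/49 ≈ 39317.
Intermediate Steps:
z(A, W) = 5/7 (z(A, W) = -10*(-1/14) = 5/7)
(((82 + 115) - z(-1, -2)) + (-2 + 4)*1)² = (((82 + 115) - 1*5/7) + (-2 + 4)*1)² = ((197 - 5/7) + 2*1)² = (1374/7 + 2)² = (1388/7)² = 1926544/49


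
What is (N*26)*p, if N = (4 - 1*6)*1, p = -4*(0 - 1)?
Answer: -208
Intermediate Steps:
p = 4 (p = -4*(-1) = 4)
N = -2 (N = (4 - 6)*1 = -2*1 = -2)
(N*26)*p = -2*26*4 = -52*4 = -208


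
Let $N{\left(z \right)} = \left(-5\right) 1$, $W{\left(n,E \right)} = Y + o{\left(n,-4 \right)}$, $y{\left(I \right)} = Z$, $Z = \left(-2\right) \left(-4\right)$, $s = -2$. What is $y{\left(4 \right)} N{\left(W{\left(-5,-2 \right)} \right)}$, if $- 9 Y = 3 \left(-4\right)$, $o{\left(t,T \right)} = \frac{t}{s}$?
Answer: $-40$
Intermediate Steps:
$o{\left(t,T \right)} = - \frac{t}{2}$ ($o{\left(t,T \right)} = \frac{t}{-2} = t \left(- \frac{1}{2}\right) = - \frac{t}{2}$)
$Y = \frac{4}{3}$ ($Y = - \frac{3 \left(-4\right)}{9} = \left(- \frac{1}{9}\right) \left(-12\right) = \frac{4}{3} \approx 1.3333$)
$Z = 8$
$y{\left(I \right)} = 8$
$W{\left(n,E \right)} = \frac{4}{3} - \frac{n}{2}$
$N{\left(z \right)} = -5$
$y{\left(4 \right)} N{\left(W{\left(-5,-2 \right)} \right)} = 8 \left(-5\right) = -40$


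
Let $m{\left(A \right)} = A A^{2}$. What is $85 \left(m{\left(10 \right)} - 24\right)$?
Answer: $82960$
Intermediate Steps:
$m{\left(A \right)} = A^{3}$
$85 \left(m{\left(10 \right)} - 24\right) = 85 \left(10^{3} - 24\right) = 85 \left(1000 - 24\right) = 85 \cdot 976 = 82960$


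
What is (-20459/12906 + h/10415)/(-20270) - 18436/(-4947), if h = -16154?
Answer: 16744344823898441/4492885381427700 ≈ 3.7269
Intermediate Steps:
(-20459/12906 + h/10415)/(-20270) - 18436/(-4947) = (-20459/12906 - 16154/10415)/(-20270) - 18436/(-4947) = (-20459*1/12906 - 16154*1/10415)*(-1/20270) - 18436*(-1/4947) = (-20459/12906 - 16154/10415)*(-1/20270) + 18436/4947 = -421564009/134415990*(-1/20270) + 18436/4947 = 421564009/2724612117300 + 18436/4947 = 16744344823898441/4492885381427700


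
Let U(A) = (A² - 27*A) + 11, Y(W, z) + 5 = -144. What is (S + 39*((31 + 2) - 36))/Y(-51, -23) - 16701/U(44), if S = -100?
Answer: -774582/37697 ≈ -20.548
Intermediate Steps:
Y(W, z) = -149 (Y(W, z) = -5 - 144 = -149)
U(A) = 11 + A² - 27*A
(S + 39*((31 + 2) - 36))/Y(-51, -23) - 16701/U(44) = (-100 + 39*((31 + 2) - 36))/(-149) - 16701/(11 + 44² - 27*44) = (-100 + 39*(33 - 36))*(-1/149) - 16701/(11 + 1936 - 1188) = (-100 + 39*(-3))*(-1/149) - 16701/759 = (-100 - 117)*(-1/149) - 16701*1/759 = -217*(-1/149) - 5567/253 = 217/149 - 5567/253 = -774582/37697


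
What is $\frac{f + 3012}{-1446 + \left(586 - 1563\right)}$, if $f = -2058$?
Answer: $- \frac{954}{2423} \approx -0.39373$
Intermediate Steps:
$\frac{f + 3012}{-1446 + \left(586 - 1563\right)} = \frac{-2058 + 3012}{-1446 + \left(586 - 1563\right)} = \frac{954}{-1446 + \left(586 - 1563\right)} = \frac{954}{-1446 - 977} = \frac{954}{-2423} = 954 \left(- \frac{1}{2423}\right) = - \frac{954}{2423}$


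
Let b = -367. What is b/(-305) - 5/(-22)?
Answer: 9599/6710 ≈ 1.4306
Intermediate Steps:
b/(-305) - 5/(-22) = -367/(-305) - 5/(-22) = -367*(-1/305) - 5*(-1/22) = 367/305 + 5/22 = 9599/6710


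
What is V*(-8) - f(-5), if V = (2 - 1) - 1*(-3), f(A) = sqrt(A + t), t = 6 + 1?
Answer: -32 - sqrt(2) ≈ -33.414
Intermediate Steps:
t = 7
f(A) = sqrt(7 + A) (f(A) = sqrt(A + 7) = sqrt(7 + A))
V = 4 (V = 1 + 3 = 4)
V*(-8) - f(-5) = 4*(-8) - sqrt(7 - 5) = -32 - sqrt(2)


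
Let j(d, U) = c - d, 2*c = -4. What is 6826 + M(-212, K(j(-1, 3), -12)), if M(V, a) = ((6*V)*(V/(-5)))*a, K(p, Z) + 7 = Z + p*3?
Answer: 5966738/5 ≈ 1.1933e+6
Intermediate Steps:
c = -2 (c = (1/2)*(-4) = -2)
j(d, U) = -2 - d
K(p, Z) = -7 + Z + 3*p (K(p, Z) = -7 + (Z + p*3) = -7 + (Z + 3*p) = -7 + Z + 3*p)
M(V, a) = -6*a*V**2/5 (M(V, a) = ((6*V)*(V*(-1/5)))*a = ((6*V)*(-V/5))*a = (-6*V**2/5)*a = -6*a*V**2/5)
6826 + M(-212, K(j(-1, 3), -12)) = 6826 - 6/5*(-7 - 12 + 3*(-2 - 1*(-1)))*(-212)**2 = 6826 - 6/5*(-7 - 12 + 3*(-2 + 1))*44944 = 6826 - 6/5*(-7 - 12 + 3*(-1))*44944 = 6826 - 6/5*(-7 - 12 - 3)*44944 = 6826 - 6/5*(-22)*44944 = 6826 + 5932608/5 = 5966738/5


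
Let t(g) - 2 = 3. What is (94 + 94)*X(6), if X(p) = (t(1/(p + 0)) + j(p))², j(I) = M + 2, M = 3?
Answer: 18800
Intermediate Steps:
j(I) = 5 (j(I) = 3 + 2 = 5)
t(g) = 5 (t(g) = 2 + 3 = 5)
X(p) = 100 (X(p) = (5 + 5)² = 10² = 100)
(94 + 94)*X(6) = (94 + 94)*100 = 188*100 = 18800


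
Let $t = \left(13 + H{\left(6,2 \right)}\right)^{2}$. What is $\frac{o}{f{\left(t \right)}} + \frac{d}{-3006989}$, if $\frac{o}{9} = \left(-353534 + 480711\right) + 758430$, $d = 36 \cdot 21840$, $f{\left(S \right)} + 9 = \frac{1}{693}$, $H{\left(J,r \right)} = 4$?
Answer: $- \frac{16609201437166191}{18751583404} \approx -8.8575 \cdot 10^{5}$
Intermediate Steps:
$t = 289$ ($t = \left(13 + 4\right)^{2} = 17^{2} = 289$)
$f{\left(S \right)} = - \frac{6236}{693}$ ($f{\left(S \right)} = -9 + \frac{1}{693} = - \frac{6236}{693}$)
$d = 786240$
$o = 7970463$ ($o = 9 \left(\left(-353534 + 480711\right) + 758430\right) = 9 \left(127177 + 758430\right) = 9 \cdot 885607 = 7970463$)
$\frac{o}{f{\left(t \right)}} + \frac{d}{-3006989} = \frac{7970463}{- \frac{6236}{693}} + \frac{786240}{-3006989} = 7970463 \left(- \frac{693}{6236}\right) + 786240 \left(- \frac{1}{3006989}\right) = - \frac{5523530859}{6236} - \frac{786240}{3006989} = - \frac{16609201437166191}{18751583404}$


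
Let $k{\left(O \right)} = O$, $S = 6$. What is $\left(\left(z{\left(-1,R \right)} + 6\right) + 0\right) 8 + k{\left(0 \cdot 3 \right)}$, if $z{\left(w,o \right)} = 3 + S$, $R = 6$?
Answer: $120$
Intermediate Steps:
$z{\left(w,o \right)} = 9$ ($z{\left(w,o \right)} = 3 + 6 = 9$)
$\left(\left(z{\left(-1,R \right)} + 6\right) + 0\right) 8 + k{\left(0 \cdot 3 \right)} = \left(\left(9 + 6\right) + 0\right) 8 + 0 \cdot 3 = \left(15 + 0\right) 8 + 0 = 15 \cdot 8 + 0 = 120 + 0 = 120$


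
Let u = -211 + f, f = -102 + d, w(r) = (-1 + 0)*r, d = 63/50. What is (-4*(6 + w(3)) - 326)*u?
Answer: 2634203/25 ≈ 1.0537e+5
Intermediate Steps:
d = 63/50 (d = 63*(1/50) = 63/50 ≈ 1.2600)
w(r) = -r
f = -5037/50 (f = -102 + 63/50 = -5037/50 ≈ -100.74)
u = -15587/50 (u = -211 - 5037/50 = -15587/50 ≈ -311.74)
(-4*(6 + w(3)) - 326)*u = (-4*(6 - 1*3) - 326)*(-15587/50) = (-4*(6 - 3) - 326)*(-15587/50) = (-4*3 - 326)*(-15587/50) = (-12 - 326)*(-15587/50) = -338*(-15587/50) = 2634203/25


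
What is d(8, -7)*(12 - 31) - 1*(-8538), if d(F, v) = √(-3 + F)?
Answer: 8538 - 19*√5 ≈ 8495.5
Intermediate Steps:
d(8, -7)*(12 - 31) - 1*(-8538) = √(-3 + 8)*(12 - 31) - 1*(-8538) = √5*(-19) + 8538 = -19*√5 + 8538 = 8538 - 19*√5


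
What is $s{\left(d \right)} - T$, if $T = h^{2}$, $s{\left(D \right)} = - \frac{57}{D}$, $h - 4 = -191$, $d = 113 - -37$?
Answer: $- \frac{1748469}{50} \approx -34969.0$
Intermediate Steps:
$d = 150$ ($d = 113 + 37 = 150$)
$h = -187$ ($h = 4 - 191 = -187$)
$T = 34969$ ($T = \left(-187\right)^{2} = 34969$)
$s{\left(d \right)} - T = - \frac{57}{150} - 34969 = \left(-57\right) \frac{1}{150} - 34969 = - \frac{19}{50} - 34969 = - \frac{1748469}{50}$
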